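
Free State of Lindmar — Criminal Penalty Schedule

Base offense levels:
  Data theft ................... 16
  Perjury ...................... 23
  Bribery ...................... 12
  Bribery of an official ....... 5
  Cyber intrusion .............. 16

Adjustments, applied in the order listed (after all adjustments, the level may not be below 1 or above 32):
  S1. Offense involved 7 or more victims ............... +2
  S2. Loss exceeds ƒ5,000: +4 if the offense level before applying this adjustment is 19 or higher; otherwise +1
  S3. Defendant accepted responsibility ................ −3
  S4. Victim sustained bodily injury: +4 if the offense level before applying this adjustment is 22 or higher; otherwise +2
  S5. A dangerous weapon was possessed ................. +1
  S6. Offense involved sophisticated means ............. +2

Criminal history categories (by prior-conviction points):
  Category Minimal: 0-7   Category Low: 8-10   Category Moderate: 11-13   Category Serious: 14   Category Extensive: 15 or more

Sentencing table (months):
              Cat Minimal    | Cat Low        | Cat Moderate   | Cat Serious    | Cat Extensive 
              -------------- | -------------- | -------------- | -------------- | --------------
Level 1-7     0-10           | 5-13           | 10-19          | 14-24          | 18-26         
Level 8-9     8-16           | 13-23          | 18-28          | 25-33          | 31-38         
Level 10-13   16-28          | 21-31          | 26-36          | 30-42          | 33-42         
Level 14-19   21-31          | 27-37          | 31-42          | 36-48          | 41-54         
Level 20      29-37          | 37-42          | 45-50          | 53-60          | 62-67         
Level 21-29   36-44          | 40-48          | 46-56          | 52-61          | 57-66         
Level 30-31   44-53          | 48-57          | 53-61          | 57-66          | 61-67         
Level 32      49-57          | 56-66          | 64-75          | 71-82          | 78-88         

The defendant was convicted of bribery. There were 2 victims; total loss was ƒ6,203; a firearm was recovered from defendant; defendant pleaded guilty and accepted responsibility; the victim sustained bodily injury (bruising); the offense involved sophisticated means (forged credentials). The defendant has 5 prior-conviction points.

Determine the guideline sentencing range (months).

21-31 months

Base offense level for bribery: 12.
S2 applies (level before this adjustment is 12 < 19, so +1): 12 + 1 = 13.
S3 applies: 13 − 3 = 10.
S4 applies (level before this adjustment is 10 < 22, so +2): 10 + 2 = 12.
S5 applies: 12 + 1 = 13.
S6 applies: 13 + 2 = 15.
Final offense level: 15.
Criminal history: 5 prior points → Category Minimal (0-7).
Level 15 falls in the 14-19 band.
Grid: Level 14-19 × Category Minimal = 21-31 months.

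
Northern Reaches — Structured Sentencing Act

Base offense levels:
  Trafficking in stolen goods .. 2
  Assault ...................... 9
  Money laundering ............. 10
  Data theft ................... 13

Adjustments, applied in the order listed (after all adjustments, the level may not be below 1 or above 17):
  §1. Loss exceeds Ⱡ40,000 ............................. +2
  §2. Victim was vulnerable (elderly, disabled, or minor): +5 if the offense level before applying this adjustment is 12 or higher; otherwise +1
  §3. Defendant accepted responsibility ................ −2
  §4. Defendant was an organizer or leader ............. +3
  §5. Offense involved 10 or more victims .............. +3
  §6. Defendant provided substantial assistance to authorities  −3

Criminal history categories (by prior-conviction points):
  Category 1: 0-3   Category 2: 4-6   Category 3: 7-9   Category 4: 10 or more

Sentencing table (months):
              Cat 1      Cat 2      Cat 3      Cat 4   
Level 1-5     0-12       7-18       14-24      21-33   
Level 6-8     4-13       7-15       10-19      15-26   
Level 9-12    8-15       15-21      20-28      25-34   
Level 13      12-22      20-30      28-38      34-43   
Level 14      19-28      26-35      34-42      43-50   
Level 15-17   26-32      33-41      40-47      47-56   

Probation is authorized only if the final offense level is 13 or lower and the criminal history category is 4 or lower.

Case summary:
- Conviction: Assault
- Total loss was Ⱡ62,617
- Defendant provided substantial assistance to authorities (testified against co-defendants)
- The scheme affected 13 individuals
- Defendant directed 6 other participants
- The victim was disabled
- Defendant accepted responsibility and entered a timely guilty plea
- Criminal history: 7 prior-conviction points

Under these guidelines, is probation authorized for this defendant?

Yes

Base offense level for assault: 9.
§1 applies: 9 + 2 = 11.
§2 applies (level before this adjustment is 11 < 12, so +1): 11 + 1 = 12.
§3 applies: 12 − 2 = 10.
§4 applies: 10 + 3 = 13.
§5 applies: 13 + 3 = 16.
§6 applies: 16 − 3 = 13.
Final offense level: 13.
Criminal history: 7 prior points → Category 3 (7-9).
Level 13 falls in the 13 band.
Grid: Level 13 × Category 3 = 28-38 months.
Probation check: level 13 ≤ 13 and category 3 ≤ 4 → eligible.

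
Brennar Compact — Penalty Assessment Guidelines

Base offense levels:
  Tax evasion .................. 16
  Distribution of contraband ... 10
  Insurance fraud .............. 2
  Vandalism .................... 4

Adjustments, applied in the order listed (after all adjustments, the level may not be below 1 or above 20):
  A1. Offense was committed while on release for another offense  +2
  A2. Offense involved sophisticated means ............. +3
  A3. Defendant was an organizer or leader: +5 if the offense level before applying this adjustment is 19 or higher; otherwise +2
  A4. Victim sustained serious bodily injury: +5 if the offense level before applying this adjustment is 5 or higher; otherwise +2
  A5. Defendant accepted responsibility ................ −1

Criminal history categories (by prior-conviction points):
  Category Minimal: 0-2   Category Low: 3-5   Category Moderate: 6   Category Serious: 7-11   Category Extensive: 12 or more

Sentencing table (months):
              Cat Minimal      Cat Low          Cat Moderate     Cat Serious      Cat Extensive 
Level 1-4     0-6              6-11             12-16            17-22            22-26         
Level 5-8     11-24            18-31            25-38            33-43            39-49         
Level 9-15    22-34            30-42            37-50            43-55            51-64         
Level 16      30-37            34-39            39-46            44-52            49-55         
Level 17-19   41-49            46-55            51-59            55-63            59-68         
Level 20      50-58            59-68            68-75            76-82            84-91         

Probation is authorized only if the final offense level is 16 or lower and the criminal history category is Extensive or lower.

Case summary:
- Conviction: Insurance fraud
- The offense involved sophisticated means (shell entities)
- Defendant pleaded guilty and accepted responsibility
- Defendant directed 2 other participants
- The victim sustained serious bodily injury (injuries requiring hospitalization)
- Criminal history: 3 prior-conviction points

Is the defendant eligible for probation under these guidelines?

Base offense level for insurance fraud: 2.
A1 does not apply.
A2 applies: 2 + 3 = 5.
A3 applies (level before this adjustment is 5 < 19, so +2): 5 + 2 = 7.
A4 applies (level before this adjustment is 7 ≥ 5, so +5): 7 + 5 = 12.
A5 applies: 12 − 1 = 11.
Final offense level: 11.
Criminal history: 3 prior points → Category Low (3-5).
Level 11 falls in the 9-15 band.
Grid: Level 9-15 × Category Low = 30-42 months.
Probation check: level 11 ≤ 16 and category Low ≤ Extensive → eligible.

Yes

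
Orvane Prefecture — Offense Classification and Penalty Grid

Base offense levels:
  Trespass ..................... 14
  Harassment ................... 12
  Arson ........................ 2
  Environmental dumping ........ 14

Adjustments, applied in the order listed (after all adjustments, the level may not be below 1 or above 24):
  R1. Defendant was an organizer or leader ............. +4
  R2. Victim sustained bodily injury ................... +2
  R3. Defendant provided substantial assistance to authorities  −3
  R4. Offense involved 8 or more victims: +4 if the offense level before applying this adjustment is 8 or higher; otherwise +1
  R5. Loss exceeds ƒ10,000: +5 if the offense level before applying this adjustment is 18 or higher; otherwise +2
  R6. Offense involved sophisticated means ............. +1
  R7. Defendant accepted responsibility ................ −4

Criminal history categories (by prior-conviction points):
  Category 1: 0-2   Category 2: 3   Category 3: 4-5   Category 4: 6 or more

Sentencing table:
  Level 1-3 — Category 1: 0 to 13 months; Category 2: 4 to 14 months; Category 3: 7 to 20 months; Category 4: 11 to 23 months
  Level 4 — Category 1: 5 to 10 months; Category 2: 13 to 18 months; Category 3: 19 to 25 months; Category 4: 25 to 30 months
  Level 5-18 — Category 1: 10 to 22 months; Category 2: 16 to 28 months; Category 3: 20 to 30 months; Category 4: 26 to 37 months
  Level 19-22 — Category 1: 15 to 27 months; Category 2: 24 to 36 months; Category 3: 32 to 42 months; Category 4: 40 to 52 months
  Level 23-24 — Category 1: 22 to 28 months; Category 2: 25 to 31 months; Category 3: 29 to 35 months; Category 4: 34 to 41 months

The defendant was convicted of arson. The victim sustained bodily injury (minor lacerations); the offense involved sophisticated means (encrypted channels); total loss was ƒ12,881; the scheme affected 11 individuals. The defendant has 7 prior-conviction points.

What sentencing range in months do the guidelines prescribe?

Base offense level for arson: 2.
R1 does not apply.
R2 applies: 2 + 2 = 4.
R3 does not apply.
R4 applies (level before this adjustment is 4 < 8, so +1): 4 + 1 = 5.
R5 applies (level before this adjustment is 5 < 18, so +2): 5 + 2 = 7.
R6 applies: 7 + 1 = 8.
Final offense level: 8.
Criminal history: 7 prior points → Category 4 (6+).
Level 8 falls in the 5-18 band.
Grid: Level 5-18 × Category 4 = 26-37 months.

26-37 months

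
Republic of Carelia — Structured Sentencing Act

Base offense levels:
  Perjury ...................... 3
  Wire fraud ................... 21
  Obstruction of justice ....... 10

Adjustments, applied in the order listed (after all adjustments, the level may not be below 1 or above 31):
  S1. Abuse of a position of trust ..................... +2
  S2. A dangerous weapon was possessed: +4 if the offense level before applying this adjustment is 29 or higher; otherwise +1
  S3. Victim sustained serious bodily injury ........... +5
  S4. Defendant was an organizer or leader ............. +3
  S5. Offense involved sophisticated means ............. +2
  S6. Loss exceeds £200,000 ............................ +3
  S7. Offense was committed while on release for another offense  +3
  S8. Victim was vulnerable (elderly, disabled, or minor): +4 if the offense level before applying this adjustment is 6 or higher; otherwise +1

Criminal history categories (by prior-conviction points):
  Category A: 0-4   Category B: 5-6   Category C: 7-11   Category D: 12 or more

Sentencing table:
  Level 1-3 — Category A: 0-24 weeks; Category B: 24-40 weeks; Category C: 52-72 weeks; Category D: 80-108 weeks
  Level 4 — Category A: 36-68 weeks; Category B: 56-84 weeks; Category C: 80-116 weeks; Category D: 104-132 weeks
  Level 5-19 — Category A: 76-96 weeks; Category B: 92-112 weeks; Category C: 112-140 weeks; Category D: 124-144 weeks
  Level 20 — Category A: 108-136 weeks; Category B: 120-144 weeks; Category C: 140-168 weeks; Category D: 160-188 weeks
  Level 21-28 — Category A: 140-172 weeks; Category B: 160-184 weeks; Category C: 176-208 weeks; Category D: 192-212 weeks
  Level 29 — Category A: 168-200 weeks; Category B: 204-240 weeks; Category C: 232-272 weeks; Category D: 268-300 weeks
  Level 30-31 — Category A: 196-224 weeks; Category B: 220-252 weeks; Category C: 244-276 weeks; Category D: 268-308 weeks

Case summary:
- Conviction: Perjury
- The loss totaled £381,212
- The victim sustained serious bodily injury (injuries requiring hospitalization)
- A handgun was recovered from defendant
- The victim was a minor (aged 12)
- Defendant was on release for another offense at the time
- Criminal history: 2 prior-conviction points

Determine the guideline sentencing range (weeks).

Base offense level for perjury: 3.
S1 does not apply.
S2 applies (level before this adjustment is 3 < 29, so +1): 3 + 1 = 4.
S3 applies: 4 + 5 = 9.
S4 does not apply.
S5 does not apply.
S6 applies: 9 + 3 = 12.
S7 applies: 12 + 3 = 15.
S8 applies (level before this adjustment is 15 ≥ 6, so +4): 15 + 4 = 19.
Final offense level: 19.
Criminal history: 2 prior points → Category A (0-4).
Level 19 falls in the 5-19 band.
Grid: Level 5-19 × Category A = 76-96 weeks.

76-96 weeks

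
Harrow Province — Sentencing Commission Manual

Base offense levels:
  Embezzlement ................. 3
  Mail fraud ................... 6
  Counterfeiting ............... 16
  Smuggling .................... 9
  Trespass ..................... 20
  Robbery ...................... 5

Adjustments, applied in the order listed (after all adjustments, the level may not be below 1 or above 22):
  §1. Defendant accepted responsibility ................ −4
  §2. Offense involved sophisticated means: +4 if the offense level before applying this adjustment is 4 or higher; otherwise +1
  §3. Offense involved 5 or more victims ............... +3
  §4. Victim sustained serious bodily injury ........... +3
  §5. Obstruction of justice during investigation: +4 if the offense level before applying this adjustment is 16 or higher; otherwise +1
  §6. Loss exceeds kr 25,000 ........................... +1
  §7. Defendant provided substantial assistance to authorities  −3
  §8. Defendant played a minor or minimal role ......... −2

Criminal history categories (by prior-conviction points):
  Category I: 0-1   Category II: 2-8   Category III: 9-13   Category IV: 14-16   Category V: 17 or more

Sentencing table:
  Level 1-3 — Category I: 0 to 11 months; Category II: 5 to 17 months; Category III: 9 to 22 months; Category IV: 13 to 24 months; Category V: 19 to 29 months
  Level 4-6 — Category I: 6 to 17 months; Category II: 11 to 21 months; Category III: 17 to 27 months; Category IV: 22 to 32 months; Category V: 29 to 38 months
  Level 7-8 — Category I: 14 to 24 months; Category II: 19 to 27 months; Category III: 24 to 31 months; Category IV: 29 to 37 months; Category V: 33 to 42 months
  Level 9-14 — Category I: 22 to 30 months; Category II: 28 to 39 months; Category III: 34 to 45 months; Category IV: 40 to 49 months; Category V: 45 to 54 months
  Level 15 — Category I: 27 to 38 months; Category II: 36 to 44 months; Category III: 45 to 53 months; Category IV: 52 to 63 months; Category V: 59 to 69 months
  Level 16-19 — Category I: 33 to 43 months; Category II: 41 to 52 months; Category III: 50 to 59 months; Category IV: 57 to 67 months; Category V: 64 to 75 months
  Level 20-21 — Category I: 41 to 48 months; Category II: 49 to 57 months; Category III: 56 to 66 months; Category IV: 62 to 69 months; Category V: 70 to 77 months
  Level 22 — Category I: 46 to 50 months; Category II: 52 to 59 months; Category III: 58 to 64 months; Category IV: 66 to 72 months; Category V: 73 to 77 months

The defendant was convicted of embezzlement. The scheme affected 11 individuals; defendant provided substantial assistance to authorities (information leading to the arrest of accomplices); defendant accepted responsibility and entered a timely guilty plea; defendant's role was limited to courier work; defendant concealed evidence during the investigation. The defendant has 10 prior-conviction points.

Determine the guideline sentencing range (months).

9-22 months

Base offense level for embezzlement: 3.
§1 applies: 3 − 4 = -1.
§3 applies: -1 + 3 = 2.
§5 applies (level before this adjustment is 2 < 16, so +1): 2 + 1 = 3.
§6 does not apply.
§7 applies: 3 − 3 = 0.
§8 applies: 0 − 2 = -2.
Level -2 is below the minimum of 1; floored at 1.
Final offense level: 1.
Criminal history: 10 prior points → Category III (9-13).
Level 1 falls in the 1-3 band.
Grid: Level 1-3 × Category III = 9-22 months.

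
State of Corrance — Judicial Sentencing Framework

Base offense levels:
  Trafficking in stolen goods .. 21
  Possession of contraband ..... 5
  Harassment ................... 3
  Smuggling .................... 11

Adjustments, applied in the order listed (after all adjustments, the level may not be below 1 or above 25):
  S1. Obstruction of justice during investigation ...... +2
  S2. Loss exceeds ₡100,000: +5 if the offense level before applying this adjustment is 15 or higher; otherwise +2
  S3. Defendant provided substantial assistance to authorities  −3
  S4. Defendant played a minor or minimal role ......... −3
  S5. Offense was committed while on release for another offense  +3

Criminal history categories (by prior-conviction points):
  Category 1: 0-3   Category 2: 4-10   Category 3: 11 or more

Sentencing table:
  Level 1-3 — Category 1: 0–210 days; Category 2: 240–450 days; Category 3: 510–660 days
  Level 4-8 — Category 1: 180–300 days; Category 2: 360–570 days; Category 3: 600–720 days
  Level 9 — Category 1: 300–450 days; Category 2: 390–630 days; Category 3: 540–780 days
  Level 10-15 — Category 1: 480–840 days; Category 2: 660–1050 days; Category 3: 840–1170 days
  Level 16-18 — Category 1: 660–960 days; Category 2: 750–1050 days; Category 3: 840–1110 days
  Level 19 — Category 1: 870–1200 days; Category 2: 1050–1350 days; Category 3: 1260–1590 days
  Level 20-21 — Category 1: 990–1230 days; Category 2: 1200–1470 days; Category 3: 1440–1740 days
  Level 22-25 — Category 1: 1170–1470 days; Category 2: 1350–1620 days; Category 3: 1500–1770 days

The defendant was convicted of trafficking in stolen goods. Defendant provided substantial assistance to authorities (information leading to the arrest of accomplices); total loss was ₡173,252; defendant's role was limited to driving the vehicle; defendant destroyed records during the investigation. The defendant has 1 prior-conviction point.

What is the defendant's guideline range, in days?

Base offense level for trafficking in stolen goods: 21.
S1 applies: 21 + 2 = 23.
S2 applies (level before this adjustment is 23 ≥ 15, so +5): 23 + 5 = 28.
S3 applies: 28 − 3 = 25.
S4 applies: 25 − 3 = 22.
S5 does not apply.
Final offense level: 22.
Criminal history: 1 prior point → Category 1 (0-3).
Level 22 falls in the 22-25 band.
Grid: Level 22-25 × Category 1 = 1170-1470 days.

1170-1470 days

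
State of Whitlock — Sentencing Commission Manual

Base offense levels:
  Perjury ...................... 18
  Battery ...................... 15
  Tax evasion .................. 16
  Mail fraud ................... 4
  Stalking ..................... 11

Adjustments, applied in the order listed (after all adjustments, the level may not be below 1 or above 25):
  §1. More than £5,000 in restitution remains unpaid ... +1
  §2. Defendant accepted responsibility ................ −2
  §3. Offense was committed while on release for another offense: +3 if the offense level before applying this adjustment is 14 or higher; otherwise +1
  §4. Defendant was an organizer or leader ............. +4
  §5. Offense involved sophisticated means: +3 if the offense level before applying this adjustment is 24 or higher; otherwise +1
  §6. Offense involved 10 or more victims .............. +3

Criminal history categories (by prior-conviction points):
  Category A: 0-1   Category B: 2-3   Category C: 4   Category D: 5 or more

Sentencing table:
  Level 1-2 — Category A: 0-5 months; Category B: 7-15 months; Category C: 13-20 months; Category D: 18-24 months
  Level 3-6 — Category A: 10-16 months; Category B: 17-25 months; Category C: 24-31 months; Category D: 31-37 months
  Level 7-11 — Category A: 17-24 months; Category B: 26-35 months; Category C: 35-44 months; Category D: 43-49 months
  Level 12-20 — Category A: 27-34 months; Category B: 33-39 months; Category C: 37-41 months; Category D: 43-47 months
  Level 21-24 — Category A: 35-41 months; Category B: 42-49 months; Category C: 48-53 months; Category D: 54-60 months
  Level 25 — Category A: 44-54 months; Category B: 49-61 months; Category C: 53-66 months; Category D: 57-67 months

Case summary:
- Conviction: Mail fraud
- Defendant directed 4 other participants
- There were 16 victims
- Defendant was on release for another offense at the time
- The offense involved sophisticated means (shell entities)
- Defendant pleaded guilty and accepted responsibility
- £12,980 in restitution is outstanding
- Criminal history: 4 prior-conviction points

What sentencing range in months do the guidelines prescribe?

37-41 months

Base offense level for mail fraud: 4.
§1 applies: 4 + 1 = 5.
§2 applies: 5 − 2 = 3.
§3 applies (level before this adjustment is 3 < 14, so +1): 3 + 1 = 4.
§4 applies: 4 + 4 = 8.
§5 applies (level before this adjustment is 8 < 24, so +1): 8 + 1 = 9.
§6 applies: 9 + 3 = 12.
Final offense level: 12.
Criminal history: 4 prior points → Category C (4).
Level 12 falls in the 12-20 band.
Grid: Level 12-20 × Category C = 37-41 months.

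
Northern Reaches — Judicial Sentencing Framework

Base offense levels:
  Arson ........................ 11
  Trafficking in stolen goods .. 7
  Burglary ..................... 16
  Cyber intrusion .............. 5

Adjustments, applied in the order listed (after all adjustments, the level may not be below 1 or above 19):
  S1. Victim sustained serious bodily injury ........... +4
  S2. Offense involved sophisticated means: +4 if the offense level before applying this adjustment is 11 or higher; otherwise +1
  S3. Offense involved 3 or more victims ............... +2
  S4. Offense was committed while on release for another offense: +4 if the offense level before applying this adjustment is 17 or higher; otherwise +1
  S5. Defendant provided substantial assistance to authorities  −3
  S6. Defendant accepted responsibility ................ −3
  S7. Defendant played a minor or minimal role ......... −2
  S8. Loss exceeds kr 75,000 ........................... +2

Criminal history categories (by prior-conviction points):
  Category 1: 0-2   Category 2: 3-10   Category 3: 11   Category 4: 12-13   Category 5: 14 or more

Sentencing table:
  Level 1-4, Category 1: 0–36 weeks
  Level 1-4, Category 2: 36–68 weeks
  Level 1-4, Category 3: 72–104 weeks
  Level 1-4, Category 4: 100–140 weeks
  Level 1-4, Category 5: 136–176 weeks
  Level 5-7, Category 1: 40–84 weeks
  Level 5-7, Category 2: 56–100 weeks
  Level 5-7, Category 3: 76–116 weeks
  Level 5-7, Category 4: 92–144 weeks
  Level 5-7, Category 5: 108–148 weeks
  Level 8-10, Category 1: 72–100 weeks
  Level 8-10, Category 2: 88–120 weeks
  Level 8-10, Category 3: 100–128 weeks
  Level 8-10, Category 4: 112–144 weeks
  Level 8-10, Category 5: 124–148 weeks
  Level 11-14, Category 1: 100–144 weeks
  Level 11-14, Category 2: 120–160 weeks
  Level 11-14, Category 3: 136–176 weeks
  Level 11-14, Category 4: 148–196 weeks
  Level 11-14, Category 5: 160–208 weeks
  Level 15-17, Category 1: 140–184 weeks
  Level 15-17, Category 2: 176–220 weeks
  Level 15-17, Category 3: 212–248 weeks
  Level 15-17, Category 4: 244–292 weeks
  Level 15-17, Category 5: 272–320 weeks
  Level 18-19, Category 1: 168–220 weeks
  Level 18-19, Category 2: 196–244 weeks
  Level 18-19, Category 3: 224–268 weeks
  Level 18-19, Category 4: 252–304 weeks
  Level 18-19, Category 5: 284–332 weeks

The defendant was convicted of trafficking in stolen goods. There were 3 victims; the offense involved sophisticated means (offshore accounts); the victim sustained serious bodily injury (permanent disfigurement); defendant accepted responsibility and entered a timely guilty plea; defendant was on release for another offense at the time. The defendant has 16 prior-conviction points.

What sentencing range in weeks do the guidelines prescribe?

Base offense level for trafficking in stolen goods: 7.
S1 applies: 7 + 4 = 11.
S2 applies (level before this adjustment is 11 ≥ 11, so +4): 11 + 4 = 15.
S3 applies: 15 + 2 = 17.
S4 applies (level before this adjustment is 17 ≥ 17, so +4): 17 + 4 = 21.
S5 does not apply.
S6 applies: 21 − 3 = 18.
Final offense level: 18.
Criminal history: 16 prior points → Category 5 (14+).
Level 18 falls in the 18-19 band.
Grid: Level 18-19 × Category 5 = 284-332 weeks.

284-332 weeks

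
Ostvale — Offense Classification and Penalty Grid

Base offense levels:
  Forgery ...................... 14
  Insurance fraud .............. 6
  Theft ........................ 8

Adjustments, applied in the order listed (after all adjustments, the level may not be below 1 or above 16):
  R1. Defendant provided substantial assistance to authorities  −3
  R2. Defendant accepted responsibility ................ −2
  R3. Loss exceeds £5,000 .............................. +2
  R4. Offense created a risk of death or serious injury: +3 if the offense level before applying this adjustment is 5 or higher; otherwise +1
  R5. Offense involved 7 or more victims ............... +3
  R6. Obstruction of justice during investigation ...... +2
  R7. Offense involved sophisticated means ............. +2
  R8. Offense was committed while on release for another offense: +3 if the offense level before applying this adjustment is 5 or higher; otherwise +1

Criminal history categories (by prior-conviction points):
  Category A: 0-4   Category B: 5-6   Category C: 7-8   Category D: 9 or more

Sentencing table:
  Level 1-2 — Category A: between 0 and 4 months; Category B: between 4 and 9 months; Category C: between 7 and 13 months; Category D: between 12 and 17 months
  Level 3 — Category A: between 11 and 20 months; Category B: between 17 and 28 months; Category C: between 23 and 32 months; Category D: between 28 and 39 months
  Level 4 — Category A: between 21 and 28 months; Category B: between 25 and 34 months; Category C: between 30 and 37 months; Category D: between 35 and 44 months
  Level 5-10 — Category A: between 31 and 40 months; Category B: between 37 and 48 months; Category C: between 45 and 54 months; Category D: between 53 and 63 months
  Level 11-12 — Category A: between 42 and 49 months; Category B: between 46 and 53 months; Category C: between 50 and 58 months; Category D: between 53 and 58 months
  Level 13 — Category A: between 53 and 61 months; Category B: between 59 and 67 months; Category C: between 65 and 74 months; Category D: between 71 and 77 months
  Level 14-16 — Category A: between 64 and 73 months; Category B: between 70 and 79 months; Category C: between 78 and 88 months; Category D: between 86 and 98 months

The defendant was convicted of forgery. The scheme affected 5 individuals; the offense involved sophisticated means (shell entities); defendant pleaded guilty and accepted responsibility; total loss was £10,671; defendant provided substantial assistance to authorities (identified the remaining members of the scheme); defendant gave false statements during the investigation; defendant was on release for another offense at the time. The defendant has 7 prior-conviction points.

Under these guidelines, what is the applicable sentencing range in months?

78-88 months

Base offense level for forgery: 14.
R1 applies: 14 − 3 = 11.
R2 applies: 11 − 2 = 9.
R3 applies: 9 + 2 = 11.
R6 applies: 11 + 2 = 13.
R7 applies: 13 + 2 = 15.
R8 applies (level before this adjustment is 15 ≥ 5, so +3): 15 + 3 = 18.
Level 18 exceeds the maximum of 16; capped at 16.
Final offense level: 16.
Criminal history: 7 prior points → Category C (7-8).
Level 16 falls in the 14-16 band.
Grid: Level 14-16 × Category C = 78-88 months.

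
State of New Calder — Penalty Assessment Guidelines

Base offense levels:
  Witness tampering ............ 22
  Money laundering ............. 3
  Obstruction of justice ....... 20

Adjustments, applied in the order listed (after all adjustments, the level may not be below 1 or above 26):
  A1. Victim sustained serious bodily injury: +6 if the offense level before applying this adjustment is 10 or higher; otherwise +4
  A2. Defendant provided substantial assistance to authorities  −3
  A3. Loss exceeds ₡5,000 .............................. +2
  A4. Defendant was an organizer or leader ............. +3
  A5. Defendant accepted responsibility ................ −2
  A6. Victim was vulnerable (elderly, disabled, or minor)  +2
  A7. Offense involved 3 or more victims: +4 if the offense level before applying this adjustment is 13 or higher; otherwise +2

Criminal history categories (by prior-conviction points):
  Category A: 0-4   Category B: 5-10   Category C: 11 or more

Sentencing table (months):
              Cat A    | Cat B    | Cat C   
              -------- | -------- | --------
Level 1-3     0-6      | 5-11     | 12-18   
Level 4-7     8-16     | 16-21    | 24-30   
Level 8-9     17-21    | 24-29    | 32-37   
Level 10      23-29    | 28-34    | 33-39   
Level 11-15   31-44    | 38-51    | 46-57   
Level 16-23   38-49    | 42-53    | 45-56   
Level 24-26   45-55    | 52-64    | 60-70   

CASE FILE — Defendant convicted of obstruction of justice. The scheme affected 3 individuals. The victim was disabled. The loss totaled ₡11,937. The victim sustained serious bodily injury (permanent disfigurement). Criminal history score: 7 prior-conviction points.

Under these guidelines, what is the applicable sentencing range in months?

Base offense level for obstruction of justice: 20.
A1 applies (level before this adjustment is 20 ≥ 10, so +6): 20 + 6 = 26.
A3 applies: 26 + 2 = 28.
A4 does not apply.
A5 does not apply.
A6 applies: 28 + 2 = 30.
A7 applies (level before this adjustment is 30 ≥ 13, so +4): 30 + 4 = 34.
Level 34 exceeds the maximum of 26; capped at 26.
Final offense level: 26.
Criminal history: 7 prior points → Category B (5-10).
Level 26 falls in the 24-26 band.
Grid: Level 24-26 × Category B = 52-64 months.

52-64 months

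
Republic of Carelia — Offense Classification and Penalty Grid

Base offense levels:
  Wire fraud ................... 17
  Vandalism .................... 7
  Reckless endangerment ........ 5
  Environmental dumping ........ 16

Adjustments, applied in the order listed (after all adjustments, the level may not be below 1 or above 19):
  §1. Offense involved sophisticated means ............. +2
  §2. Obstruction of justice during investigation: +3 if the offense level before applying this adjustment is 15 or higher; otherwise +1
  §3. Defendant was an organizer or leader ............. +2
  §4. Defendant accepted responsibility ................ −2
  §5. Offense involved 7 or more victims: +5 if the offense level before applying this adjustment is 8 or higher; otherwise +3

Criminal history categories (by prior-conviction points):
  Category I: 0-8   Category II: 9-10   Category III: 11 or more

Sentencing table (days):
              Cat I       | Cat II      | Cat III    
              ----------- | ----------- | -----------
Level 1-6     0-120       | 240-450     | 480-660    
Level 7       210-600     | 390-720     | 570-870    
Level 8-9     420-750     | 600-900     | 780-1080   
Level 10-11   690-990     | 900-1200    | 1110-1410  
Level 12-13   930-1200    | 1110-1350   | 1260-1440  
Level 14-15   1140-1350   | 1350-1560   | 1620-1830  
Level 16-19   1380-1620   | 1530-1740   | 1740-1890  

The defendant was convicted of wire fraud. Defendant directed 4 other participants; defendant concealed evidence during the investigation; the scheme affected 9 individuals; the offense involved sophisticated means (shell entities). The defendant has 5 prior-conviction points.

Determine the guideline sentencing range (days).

1380-1620 days

Base offense level for wire fraud: 17.
§1 applies: 17 + 2 = 19.
§2 applies (level before this adjustment is 19 ≥ 15, so +3): 19 + 3 = 22.
§3 applies: 22 + 2 = 24.
§5 applies (level before this adjustment is 24 ≥ 8, so +5): 24 + 5 = 29.
Level 29 exceeds the maximum of 19; capped at 19.
Final offense level: 19.
Criminal history: 5 prior points → Category I (0-8).
Level 19 falls in the 16-19 band.
Grid: Level 16-19 × Category I = 1380-1620 days.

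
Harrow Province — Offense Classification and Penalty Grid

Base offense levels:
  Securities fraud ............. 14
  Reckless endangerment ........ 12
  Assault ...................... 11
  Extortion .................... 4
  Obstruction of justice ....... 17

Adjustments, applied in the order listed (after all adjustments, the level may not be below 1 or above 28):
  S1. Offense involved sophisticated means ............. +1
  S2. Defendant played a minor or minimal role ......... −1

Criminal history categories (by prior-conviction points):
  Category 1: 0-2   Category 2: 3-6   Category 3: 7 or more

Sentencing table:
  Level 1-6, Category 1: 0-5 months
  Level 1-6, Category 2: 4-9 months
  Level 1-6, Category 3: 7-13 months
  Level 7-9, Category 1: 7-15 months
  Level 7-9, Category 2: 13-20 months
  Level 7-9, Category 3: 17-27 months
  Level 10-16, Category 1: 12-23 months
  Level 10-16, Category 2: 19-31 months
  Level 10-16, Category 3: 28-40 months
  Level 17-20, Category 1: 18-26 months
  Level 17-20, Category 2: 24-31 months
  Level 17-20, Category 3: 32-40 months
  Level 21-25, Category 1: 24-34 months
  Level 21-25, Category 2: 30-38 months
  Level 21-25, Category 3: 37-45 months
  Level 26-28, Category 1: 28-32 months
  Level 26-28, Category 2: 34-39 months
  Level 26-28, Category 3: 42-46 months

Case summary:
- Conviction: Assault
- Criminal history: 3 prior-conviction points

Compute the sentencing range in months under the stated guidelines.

Base offense level for assault: 11.
Final offense level: 11.
Criminal history: 3 prior points → Category 2 (3-6).
Level 11 falls in the 10-16 band.
Grid: Level 10-16 × Category 2 = 19-31 months.

19-31 months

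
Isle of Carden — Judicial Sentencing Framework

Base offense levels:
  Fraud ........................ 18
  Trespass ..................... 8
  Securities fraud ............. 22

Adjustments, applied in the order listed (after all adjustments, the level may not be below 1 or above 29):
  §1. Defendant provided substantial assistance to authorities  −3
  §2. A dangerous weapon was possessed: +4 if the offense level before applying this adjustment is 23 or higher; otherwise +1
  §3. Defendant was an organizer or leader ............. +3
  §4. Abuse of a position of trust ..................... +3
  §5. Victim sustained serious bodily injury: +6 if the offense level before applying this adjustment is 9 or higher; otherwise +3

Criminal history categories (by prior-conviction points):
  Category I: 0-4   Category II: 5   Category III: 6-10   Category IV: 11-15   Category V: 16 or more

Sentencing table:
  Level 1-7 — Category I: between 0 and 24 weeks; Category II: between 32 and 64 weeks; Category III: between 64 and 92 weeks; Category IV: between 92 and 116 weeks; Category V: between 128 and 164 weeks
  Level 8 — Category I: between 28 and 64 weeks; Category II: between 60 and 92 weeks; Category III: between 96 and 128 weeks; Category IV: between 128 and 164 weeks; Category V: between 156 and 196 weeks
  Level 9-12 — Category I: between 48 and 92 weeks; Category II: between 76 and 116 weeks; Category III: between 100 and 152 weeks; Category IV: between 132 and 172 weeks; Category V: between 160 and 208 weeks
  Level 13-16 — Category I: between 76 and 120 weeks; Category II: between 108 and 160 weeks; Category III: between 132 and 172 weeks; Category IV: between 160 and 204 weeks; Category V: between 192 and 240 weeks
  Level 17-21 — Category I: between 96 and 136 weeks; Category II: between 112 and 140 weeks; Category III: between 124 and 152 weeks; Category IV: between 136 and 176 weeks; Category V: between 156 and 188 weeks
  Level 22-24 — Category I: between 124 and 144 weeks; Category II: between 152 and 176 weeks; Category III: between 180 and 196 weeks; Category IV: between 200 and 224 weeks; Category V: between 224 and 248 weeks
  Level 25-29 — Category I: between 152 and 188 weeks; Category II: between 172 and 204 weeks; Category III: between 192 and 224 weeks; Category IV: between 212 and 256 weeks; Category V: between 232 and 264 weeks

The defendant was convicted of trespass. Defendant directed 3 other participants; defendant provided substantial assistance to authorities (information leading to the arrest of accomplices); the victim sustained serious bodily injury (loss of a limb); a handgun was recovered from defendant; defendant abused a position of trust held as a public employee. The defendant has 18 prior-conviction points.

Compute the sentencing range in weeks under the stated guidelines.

Base offense level for trespass: 8.
§1 applies: 8 − 3 = 5.
§2 applies (level before this adjustment is 5 < 23, so +1): 5 + 1 = 6.
§3 applies: 6 + 3 = 9.
§4 applies: 9 + 3 = 12.
§5 applies (level before this adjustment is 12 ≥ 9, so +6): 12 + 6 = 18.
Final offense level: 18.
Criminal history: 18 prior points → Category V (16+).
Level 18 falls in the 17-21 band.
Grid: Level 17-21 × Category V = 156-188 weeks.

156-188 weeks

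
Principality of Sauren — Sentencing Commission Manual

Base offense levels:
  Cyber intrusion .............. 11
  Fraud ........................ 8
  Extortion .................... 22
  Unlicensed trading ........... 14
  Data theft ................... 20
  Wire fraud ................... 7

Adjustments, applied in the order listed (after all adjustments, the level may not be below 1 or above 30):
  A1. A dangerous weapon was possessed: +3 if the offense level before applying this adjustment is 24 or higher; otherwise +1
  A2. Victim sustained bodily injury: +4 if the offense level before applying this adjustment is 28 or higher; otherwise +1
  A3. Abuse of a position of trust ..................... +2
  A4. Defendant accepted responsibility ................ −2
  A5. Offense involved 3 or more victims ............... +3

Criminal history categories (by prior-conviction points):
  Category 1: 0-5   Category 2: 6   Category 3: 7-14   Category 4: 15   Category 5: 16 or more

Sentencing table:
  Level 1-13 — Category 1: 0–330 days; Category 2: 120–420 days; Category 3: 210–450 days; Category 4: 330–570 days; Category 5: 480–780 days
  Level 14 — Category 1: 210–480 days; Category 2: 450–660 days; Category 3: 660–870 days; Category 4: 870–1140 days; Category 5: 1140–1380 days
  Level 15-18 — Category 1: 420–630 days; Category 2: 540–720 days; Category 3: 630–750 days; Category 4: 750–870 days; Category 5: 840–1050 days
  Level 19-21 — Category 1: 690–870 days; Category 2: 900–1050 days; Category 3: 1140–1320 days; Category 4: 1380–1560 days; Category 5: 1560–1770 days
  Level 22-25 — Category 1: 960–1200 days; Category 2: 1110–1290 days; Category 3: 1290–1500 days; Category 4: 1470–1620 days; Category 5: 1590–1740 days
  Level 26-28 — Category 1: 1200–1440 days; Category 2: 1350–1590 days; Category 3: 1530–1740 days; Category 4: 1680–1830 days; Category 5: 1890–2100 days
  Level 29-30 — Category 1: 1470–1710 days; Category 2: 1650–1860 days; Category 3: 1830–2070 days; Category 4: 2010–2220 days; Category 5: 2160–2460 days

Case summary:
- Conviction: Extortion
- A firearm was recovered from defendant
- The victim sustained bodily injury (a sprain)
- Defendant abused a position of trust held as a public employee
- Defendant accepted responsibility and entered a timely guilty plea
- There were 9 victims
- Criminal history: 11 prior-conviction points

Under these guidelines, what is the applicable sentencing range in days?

Base offense level for extortion: 22.
A1 applies (level before this adjustment is 22 < 24, so +1): 22 + 1 = 23.
A2 applies (level before this adjustment is 23 < 28, so +1): 23 + 1 = 24.
A3 applies: 24 + 2 = 26.
A4 applies: 26 − 2 = 24.
A5 applies: 24 + 3 = 27.
Final offense level: 27.
Criminal history: 11 prior points → Category 3 (7-14).
Level 27 falls in the 26-28 band.
Grid: Level 26-28 × Category 3 = 1530-1740 days.

1530-1740 days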